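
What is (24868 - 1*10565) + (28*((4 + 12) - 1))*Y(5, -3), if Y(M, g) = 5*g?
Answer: 8003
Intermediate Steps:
(24868 - 1*10565) + (28*((4 + 12) - 1))*Y(5, -3) = (24868 - 1*10565) + (28*((4 + 12) - 1))*(5*(-3)) = (24868 - 10565) + (28*(16 - 1))*(-15) = 14303 + (28*15)*(-15) = 14303 + 420*(-15) = 14303 - 6300 = 8003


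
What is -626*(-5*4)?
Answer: 12520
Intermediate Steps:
-626*(-5*4) = -(-12520) = -626*(-20) = 12520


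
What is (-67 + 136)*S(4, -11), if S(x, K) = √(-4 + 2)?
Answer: 69*I*√2 ≈ 97.581*I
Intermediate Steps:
S(x, K) = I*√2 (S(x, K) = √(-2) = I*√2)
(-67 + 136)*S(4, -11) = (-67 + 136)*(I*√2) = 69*(I*√2) = 69*I*√2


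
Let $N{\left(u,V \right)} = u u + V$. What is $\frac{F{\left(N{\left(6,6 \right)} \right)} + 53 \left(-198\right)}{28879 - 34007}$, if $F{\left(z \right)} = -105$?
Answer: $\frac{10599}{5128} \approx 2.0669$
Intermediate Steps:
$N{\left(u,V \right)} = V + u^{2}$ ($N{\left(u,V \right)} = u^{2} + V = V + u^{2}$)
$\frac{F{\left(N{\left(6,6 \right)} \right)} + 53 \left(-198\right)}{28879 - 34007} = \frac{-105 + 53 \left(-198\right)}{28879 - 34007} = \frac{-105 - 10494}{28879 - 34007} = - \frac{10599}{28879 - 34007} = - \frac{10599}{-5128} = \left(-10599\right) \left(- \frac{1}{5128}\right) = \frac{10599}{5128}$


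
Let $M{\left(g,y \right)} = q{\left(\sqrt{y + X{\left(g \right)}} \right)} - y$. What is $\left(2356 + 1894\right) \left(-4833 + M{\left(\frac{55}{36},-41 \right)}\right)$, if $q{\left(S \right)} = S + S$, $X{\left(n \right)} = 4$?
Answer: $-20366000 + 8500 i \sqrt{37} \approx -2.0366 \cdot 10^{7} + 51704.0 i$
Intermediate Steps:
$q{\left(S \right)} = 2 S$
$M{\left(g,y \right)} = - y + 2 \sqrt{4 + y}$ ($M{\left(g,y \right)} = 2 \sqrt{y + 4} - y = 2 \sqrt{4 + y} - y = - y + 2 \sqrt{4 + y}$)
$\left(2356 + 1894\right) \left(-4833 + M{\left(\frac{55}{36},-41 \right)}\right) = \left(2356 + 1894\right) \left(-4833 + \left(\left(-1\right) \left(-41\right) + 2 \sqrt{4 - 41}\right)\right) = 4250 \left(-4833 + \left(41 + 2 \sqrt{-37}\right)\right) = 4250 \left(-4833 + \left(41 + 2 i \sqrt{37}\right)\right) = 4250 \left(-4792 + 2 i \sqrt{37}\right) = -20366000 + 8500 i \sqrt{37}$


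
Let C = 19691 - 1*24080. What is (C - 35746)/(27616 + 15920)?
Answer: -40135/43536 ≈ -0.92188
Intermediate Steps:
C = -4389 (C = 19691 - 24080 = -4389)
(C - 35746)/(27616 + 15920) = (-4389 - 35746)/(27616 + 15920) = -40135/43536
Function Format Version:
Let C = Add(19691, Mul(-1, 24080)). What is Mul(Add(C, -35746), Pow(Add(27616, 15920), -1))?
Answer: Rational(-40135, 43536) ≈ -0.92188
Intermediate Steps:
C = -4389 (C = Add(19691, -24080) = -4389)
Mul(Add(C, -35746), Pow(Add(27616, 15920), -1)) = Mul(Add(-4389, -35746), Pow(Add(27616, 15920), -1)) = Mul(-40135, Pow(43536, -1)) = Mul(-40135, Rational(1, 43536)) = Rational(-40135, 43536)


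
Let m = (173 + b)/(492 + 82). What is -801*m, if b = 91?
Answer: -105732/287 ≈ -368.40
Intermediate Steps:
m = 132/287 (m = (173 + 91)/(492 + 82) = 264/574 = 264*(1/574) = 132/287 ≈ 0.45993)
-801*m = -801*132/287 = -105732/287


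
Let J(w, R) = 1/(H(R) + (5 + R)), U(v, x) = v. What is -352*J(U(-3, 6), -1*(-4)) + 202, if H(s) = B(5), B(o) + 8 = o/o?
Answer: 26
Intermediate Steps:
B(o) = -7 (B(o) = -8 + o/o = -8 + 1 = -7)
H(s) = -7
J(w, R) = 1/(-2 + R) (J(w, R) = 1/(-7 + (5 + R)) = 1/(-2 + R))
-352*J(U(-3, 6), -1*(-4)) + 202 = -352/(-2 - 1*(-4)) + 202 = -352/(-2 + 4) + 202 = -352/2 + 202 = -352*½ + 202 = -176 + 202 = 26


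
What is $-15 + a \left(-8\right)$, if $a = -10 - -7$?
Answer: $9$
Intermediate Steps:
$a = -3$ ($a = -10 + 7 = -3$)
$-15 + a \left(-8\right) = -15 - -24 = -15 + 24 = 9$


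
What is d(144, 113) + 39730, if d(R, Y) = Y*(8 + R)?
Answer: 56906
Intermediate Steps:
d(144, 113) + 39730 = 113*(8 + 144) + 39730 = 113*152 + 39730 = 17176 + 39730 = 56906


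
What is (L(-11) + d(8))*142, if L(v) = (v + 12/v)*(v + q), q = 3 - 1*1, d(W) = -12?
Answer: 151230/11 ≈ 13748.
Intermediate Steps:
q = 2 (q = 3 - 1 = 2)
L(v) = (2 + v)*(v + 12/v) (L(v) = (v + 12/v)*(v + 2) = (v + 12/v)*(2 + v) = (2 + v)*(v + 12/v))
(L(-11) + d(8))*142 = ((12 + (-11)**2 + 2*(-11) + 24/(-11)) - 12)*142 = ((12 + 121 - 22 + 24*(-1/11)) - 12)*142 = ((12 + 121 - 22 - 24/11) - 12)*142 = (1197/11 - 12)*142 = (1065/11)*142 = 151230/11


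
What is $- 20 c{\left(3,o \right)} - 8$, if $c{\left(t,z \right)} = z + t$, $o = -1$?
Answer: $-48$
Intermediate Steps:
$c{\left(t,z \right)} = t + z$
$- 20 c{\left(3,o \right)} - 8 = - 20 \left(3 - 1\right) - 8 = \left(-20\right) 2 - 8 = -40 - 8 = -48$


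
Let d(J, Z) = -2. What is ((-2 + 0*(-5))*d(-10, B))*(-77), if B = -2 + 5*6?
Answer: -308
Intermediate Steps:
B = 28 (B = -2 + 30 = 28)
((-2 + 0*(-5))*d(-10, B))*(-77) = ((-2 + 0*(-5))*(-2))*(-77) = ((-2 + 0)*(-2))*(-77) = -2*(-2)*(-77) = 4*(-77) = -308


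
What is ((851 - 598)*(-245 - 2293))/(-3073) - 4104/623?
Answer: 55346490/273497 ≈ 202.37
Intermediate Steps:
((851 - 598)*(-245 - 2293))/(-3073) - 4104/623 = (253*(-2538))*(-1/3073) - 4104*1/623 = -642114*(-1/3073) - 4104/623 = 642114/3073 - 4104/623 = 55346490/273497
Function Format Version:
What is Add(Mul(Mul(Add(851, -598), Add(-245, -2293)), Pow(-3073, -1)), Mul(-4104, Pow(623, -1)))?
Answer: Rational(55346490, 273497) ≈ 202.37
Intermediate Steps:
Add(Mul(Mul(Add(851, -598), Add(-245, -2293)), Pow(-3073, -1)), Mul(-4104, Pow(623, -1))) = Add(Mul(Mul(253, -2538), Rational(-1, 3073)), Mul(-4104, Rational(1, 623))) = Add(Mul(-642114, Rational(-1, 3073)), Rational(-4104, 623)) = Add(Rational(642114, 3073), Rational(-4104, 623)) = Rational(55346490, 273497)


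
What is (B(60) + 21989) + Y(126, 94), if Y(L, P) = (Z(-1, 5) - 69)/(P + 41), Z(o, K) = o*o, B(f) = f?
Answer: 2976547/135 ≈ 22049.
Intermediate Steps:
Z(o, K) = o²
Y(L, P) = -68/(41 + P) (Y(L, P) = ((-1)² - 69)/(P + 41) = (1 - 69)/(41 + P) = -68/(41 + P))
(B(60) + 21989) + Y(126, 94) = (60 + 21989) - 68/(41 + 94) = 22049 - 68/135 = 2976547/135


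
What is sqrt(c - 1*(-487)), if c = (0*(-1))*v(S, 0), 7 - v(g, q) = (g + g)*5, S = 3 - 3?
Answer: sqrt(487) ≈ 22.068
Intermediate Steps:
S = 0
v(g, q) = 7 - 10*g (v(g, q) = 7 - (g + g)*5 = 7 - 2*g*5 = 7 - 10*g)
c = 0 (c = (0*(-1))*(7 - 10*0) = 0*(7 + 0) = 0*7 = 0)
sqrt(c - 1*(-487)) = sqrt(0 - 1*(-487)) = sqrt(0 + 487) = sqrt(487)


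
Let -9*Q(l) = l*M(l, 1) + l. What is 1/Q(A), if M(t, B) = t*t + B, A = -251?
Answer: 3/5271251 ≈ 5.6912e-7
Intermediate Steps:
M(t, B) = B + t² (M(t, B) = t² + B = B + t²)
Q(l) = -l/9 - l*(1 + l²)/9 (Q(l) = -(l*(1 + l²) + l)/9 = -(l + l*(1 + l²))/9 = -l/9 - l*(1 + l²)/9)
1/Q(A) = 1/(-⅑*(-251)*(2 + (-251)²)) = 1/(-⅑*(-251)*(2 + 63001)) = 1/(-⅑*(-251)*63003) = 1/(5271251/3) = 3/5271251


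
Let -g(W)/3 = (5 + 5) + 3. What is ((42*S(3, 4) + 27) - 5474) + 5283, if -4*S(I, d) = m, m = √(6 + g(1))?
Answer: -164 - 21*I*√33/2 ≈ -164.0 - 60.318*I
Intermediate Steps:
g(W) = -39 (g(W) = -3*((5 + 5) + 3) = -3*(10 + 3) = -3*13 = -39)
m = I*√33 (m = √(6 - 39) = √(-33) = I*√33 ≈ 5.7446*I)
S(I, d) = -I*√33/4
((42*S(3, 4) + 27) - 5474) + 5283 = ((42*(-I*√33/4) + 27) - 5474) + 5283 = ((-21*I*√33/2 + 27) - 5474) + 5283 = ((27 - 21*I*√33/2) - 5474) + 5283 = (-5447 - 21*I*√33/2) + 5283 = -164 - 21*I*√33/2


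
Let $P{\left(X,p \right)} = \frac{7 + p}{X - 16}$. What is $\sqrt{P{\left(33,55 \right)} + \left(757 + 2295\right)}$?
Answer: $\frac{\sqrt{883082}}{17} \approx 55.278$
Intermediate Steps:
$P{\left(X,p \right)} = \frac{7 + p}{-16 + X}$
$\sqrt{P{\left(33,55 \right)} + \left(757 + 2295\right)} = \sqrt{\frac{7 + 55}{-16 + 33} + \left(757 + 2295\right)} = \sqrt{\frac{1}{17} \cdot 62 + 3052} = \sqrt{\frac{62}{17} + 3052} = \sqrt{\frac{51946}{17}} = \frac{\sqrt{883082}}{17}$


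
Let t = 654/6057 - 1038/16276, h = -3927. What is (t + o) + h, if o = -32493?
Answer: -598402527017/16430622 ≈ -36420.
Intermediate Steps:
t = 726223/16430622 (t = 654*(1/6057) - 1038*1/16276 = 218/2019 - 519/8138 = 726223/16430622 ≈ 0.044199)
(t + o) + h = (726223/16430622 - 32493) - 3927 = -533879474423/16430622 - 3927 = -598402527017/16430622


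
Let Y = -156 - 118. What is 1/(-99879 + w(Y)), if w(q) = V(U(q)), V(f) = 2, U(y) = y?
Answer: -1/99877 ≈ -1.0012e-5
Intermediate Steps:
Y = -274
w(q) = 2
1/(-99879 + w(Y)) = 1/(-99879 + 2) = 1/(-99877) = -1/99877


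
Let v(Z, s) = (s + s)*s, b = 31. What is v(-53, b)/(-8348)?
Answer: -961/4174 ≈ -0.23023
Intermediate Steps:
v(Z, s) = 2*s² (v(Z, s) = (2*s)*s = 2*s²)
v(-53, b)/(-8348) = (2*31²)/(-8348) = (2*961)*(-1/8348) = 1922*(-1/8348) = -961/4174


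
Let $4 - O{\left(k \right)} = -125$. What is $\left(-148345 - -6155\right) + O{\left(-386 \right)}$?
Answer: $-142061$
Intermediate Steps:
$O{\left(k \right)} = 129$ ($O{\left(k \right)} = 4 - -125 = 4 + 125 = 129$)
$\left(-148345 - -6155\right) + O{\left(-386 \right)} = \left(-148345 - -6155\right) + 129 = \left(-148345 + 6155\right) + 129 = -142190 + 129 = -142061$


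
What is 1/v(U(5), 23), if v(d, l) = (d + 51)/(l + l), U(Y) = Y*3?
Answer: 23/33 ≈ 0.69697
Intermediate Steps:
U(Y) = 3*Y
v(d, l) = (51 + d)/(2*l) (v(d, l) = (51 + d)/((2*l)) = (51 + d)*(1/(2*l)) = (51 + d)/(2*l))
1/v(U(5), 23) = 1/((½)*(51 + 3*5)/23) = 1/((½)*(1/23)*(51 + 15)) = 1/((½)*(1/23)*66) = 1/(33/23) = 23/33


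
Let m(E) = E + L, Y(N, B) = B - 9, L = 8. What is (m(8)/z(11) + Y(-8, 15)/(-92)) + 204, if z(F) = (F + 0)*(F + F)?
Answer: 1135469/5566 ≈ 204.00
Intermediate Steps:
Y(N, B) = -9 + B
m(E) = 8 + E (m(E) = E + 8 = 8 + E)
z(F) = 2*F² (z(F) = F*(2*F) = 2*F²)
(m(8)/z(11) + Y(-8, 15)/(-92)) + 204 = ((8 + 8)/((2*11²)) + (-9 + 15)/(-92)) + 204 = (16/((2*121)) + 6*(-1/92)) + 204 = (16/242 - 3/46) + 204 = (16*(1/242) - 3/46) + 204 = (8/121 - 3/46) + 204 = 5/5566 + 204 = 1135469/5566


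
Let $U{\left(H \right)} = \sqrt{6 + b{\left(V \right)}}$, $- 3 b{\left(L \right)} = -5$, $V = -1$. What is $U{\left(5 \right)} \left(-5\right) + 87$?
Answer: $87 - \frac{5 \sqrt{69}}{3} \approx 73.156$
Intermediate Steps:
$b{\left(L \right)} = \frac{5}{3}$ ($b{\left(L \right)} = \left(- \frac{1}{3}\right) \left(-5\right) = \frac{5}{3}$)
$U{\left(H \right)} = \frac{\sqrt{69}}{3}$ ($U{\left(H \right)} = \sqrt{6 + \frac{5}{3}} = \sqrt{\frac{23}{3}} = \frac{\sqrt{69}}{3}$)
$U{\left(5 \right)} \left(-5\right) + 87 = \frac{\sqrt{69}}{3} \left(-5\right) + 87 = - \frac{5 \sqrt{69}}{3} + 87 = 87 - \frac{5 \sqrt{69}}{3}$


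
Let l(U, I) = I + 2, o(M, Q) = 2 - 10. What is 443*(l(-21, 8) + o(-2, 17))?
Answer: 886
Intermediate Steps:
o(M, Q) = -8
l(U, I) = 2 + I
443*(l(-21, 8) + o(-2, 17)) = 443*((2 + 8) - 8) = 443*(10 - 8) = 443*2 = 886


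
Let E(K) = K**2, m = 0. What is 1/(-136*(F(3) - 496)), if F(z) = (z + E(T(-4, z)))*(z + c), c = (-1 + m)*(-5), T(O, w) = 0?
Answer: 1/64192 ≈ 1.5578e-5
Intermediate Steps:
c = 5 (c = (-1 + 0)*(-5) = -1*(-5) = 5)
F(z) = z*(5 + z) (F(z) = (z + 0**2)*(z + 5) = (z + 0)*(5 + z) = z*(5 + z))
1/(-136*(F(3) - 496)) = 1/(-136*(3*(5 + 3) - 496)) = 1/(-136*(3*8 - 496)) = 1/(-136*(24 - 496)) = 1/(-136*(-472)) = 1/64192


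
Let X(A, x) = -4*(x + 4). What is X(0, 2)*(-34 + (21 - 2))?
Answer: 360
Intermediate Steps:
X(A, x) = -16 - 4*x (X(A, x) = -4*(4 + x) = -16 - 4*x)
X(0, 2)*(-34 + (21 - 2)) = (-16 - 4*2)*(-34 + (21 - 2)) = (-16 - 8)*(-34 + 19) = -24*(-15) = 360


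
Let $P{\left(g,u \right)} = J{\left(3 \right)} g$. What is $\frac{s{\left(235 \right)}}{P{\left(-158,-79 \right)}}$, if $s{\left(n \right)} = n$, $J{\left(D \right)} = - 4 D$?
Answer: $\frac{235}{1896} \approx 0.12395$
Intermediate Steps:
$P{\left(g,u \right)} = - 12 g$ ($P{\left(g,u \right)} = \left(-4\right) 3 g = - 12 g$)
$\frac{s{\left(235 \right)}}{P{\left(-158,-79 \right)}} = \frac{235}{\left(-12\right) \left(-158\right)} = \frac{235}{1896}$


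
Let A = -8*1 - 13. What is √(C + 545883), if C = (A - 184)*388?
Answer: √466343 ≈ 682.89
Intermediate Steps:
A = -21 (A = -8 - 13 = -21)
C = -79540 (C = (-21 - 184)*388 = -205*388 = -79540)
√(C + 545883) = √(-79540 + 545883) = √466343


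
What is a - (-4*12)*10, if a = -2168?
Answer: -1688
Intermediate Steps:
a - (-4*12)*10 = -2168 - (-4*12)*10 = -2168 - (-48)*10 = -2168 - 1*(-480) = -2168 + 480 = -1688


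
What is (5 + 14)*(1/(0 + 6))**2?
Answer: 19/36 ≈ 0.52778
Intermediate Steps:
(5 + 14)*(1/(0 + 6))**2 = 19*(1/6)**2 = 19*(1/36) = 19/36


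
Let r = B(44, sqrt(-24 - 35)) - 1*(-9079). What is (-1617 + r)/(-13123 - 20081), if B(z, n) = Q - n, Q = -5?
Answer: -7457/33204 + I*sqrt(59)/33204 ≈ -0.22458 + 0.00023133*I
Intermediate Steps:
B(z, n) = -5 - n
r = 9074 - I*sqrt(59) (r = (-5 - sqrt(-24 - 35)) - 1*(-9079) = (-5 - sqrt(-59)) + 9079 = (-5 - I*sqrt(59)) + 9079 = 9074 - I*sqrt(59) ≈ 9074.0 - 7.6811*I)
(-1617 + r)/(-13123 - 20081) = (-1617 + (9074 - I*sqrt(59)))/(-13123 - 20081) = (7457 - I*sqrt(59))/(-33204) = (7457 - I*sqrt(59))*(-1/33204) = -7457/33204 + I*sqrt(59)/33204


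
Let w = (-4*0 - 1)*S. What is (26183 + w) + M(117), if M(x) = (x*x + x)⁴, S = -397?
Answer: 36330508474991076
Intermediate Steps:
w = 397 (w = (-4*0 - 1)*(-397) = (0 - 1)*(-397) = -1*(-397) = 397)
M(x) = (x + x²)⁴ (M(x) = (x² + x)⁴ = (x + x²)⁴)
(26183 + w) + M(117) = (26183 + 397) + 117⁴*(1 + 117)⁴ = 26580 + 187388721*118⁴ = 26580 + 187388721*193877776 = 26580 + 36330508474964496 = 36330508474991076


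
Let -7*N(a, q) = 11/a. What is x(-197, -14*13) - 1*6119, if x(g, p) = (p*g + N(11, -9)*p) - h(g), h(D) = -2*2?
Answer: 29765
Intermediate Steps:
h(D) = -4
N(a, q) = -11/(7*a)
x(g, p) = 4 - p/7 + g*p (x(g, p) = (p*g + (-11/7/11)*p) - 1*(-4) = (g*p + (-11/7*1/11)*p) + 4 = (g*p - p/7) + 4 = (-p/7 + g*p) + 4 = 4 - p/7 + g*p)
x(-197, -14*13) - 1*6119 = (4 - (-2)*13 - (-2758)*13) - 1*6119 = (4 - ⅐*(-182) - 197*(-182)) - 6119 = (4 + 26 + 35854) - 6119 = 35884 - 6119 = 29765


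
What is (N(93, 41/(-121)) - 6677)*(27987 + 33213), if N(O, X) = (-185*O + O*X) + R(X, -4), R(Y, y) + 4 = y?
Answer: -177143583600/121 ≈ -1.4640e+9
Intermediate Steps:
R(Y, y) = -4 + y
N(O, X) = -8 - 185*O + O*X (N(O, X) = (-185*O + O*X) + (-4 - 4) = (-185*O + O*X) - 8 = -8 - 185*O + O*X)
(N(93, 41/(-121)) - 6677)*(27987 + 33213) = ((-8 - 185*93 + 93*(41/(-121))) - 6677)*(27987 + 33213) = ((-8 - 17205 + 93*(41*(-1/121))) - 6677)*61200 = ((-8 - 17205 + 93*(-41/121)) - 6677)*61200 = ((-8 - 17205 - 3813/121) - 6677)*61200 = (-2086586/121 - 6677)*61200 = -2894503/121*61200 = -177143583600/121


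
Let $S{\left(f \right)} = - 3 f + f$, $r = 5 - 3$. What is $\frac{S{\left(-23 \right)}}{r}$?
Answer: $23$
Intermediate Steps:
$r = 2$ ($r = 5 - 3 = 2$)
$S{\left(f \right)} = - 2 f$
$\frac{S{\left(-23 \right)}}{r} = \frac{\left(-2\right) \left(-23\right)}{2} = 46 \cdot \frac{1}{2} = 23$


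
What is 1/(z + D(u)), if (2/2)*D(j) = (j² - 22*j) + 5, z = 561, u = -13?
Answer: 1/1021 ≈ 0.00097943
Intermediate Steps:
D(j) = 5 + j² - 22*j (D(j) = (j² - 22*j) + 5 = 5 + j² - 22*j)
1/(z + D(u)) = 1/(561 + (5 + (-13)² - 22*(-13))) = 1/(561 + (5 + 169 + 286)) = 1/(561 + 460) = 1/1021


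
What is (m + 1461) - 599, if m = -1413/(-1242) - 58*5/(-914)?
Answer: 54454651/63066 ≈ 863.46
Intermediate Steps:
m = 91759/63066 (m = -1413*(-1/1242) - 290*(-1/914) = 157/138 + 145/457 = 91759/63066 ≈ 1.4550)
(m + 1461) - 599 = (91759/63066 + 1461) - 599 = 92231185/63066 - 599 = 54454651/63066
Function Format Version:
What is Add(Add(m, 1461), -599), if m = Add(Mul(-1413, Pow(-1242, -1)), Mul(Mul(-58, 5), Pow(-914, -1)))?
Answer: Rational(54454651, 63066) ≈ 863.46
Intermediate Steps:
m = Rational(91759, 63066) (m = Add(Mul(-1413, Rational(-1, 1242)), Mul(-290, Rational(-1, 914))) = Add(Rational(157, 138), Rational(145, 457)) = Rational(91759, 63066) ≈ 1.4550)
Add(Add(m, 1461), -599) = Add(Add(Rational(91759, 63066), 1461), -599) = Add(Rational(92231185, 63066), -599) = Rational(54454651, 63066)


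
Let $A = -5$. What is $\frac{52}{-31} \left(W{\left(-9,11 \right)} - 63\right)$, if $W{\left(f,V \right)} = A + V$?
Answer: $\frac{2964}{31} \approx 95.613$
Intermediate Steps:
$W{\left(f,V \right)} = -5 + V$
$\frac{52}{-31} \left(W{\left(-9,11 \right)} - 63\right) = \frac{52}{-31} \left(\left(-5 + 11\right) - 63\right) = 52 \left(- \frac{1}{31}\right) \left(6 - 63\right) = \left(- \frac{52}{31}\right) \left(-57\right) = \frac{2964}{31}$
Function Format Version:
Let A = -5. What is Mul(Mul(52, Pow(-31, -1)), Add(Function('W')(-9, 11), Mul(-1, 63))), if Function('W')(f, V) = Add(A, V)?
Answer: Rational(2964, 31) ≈ 95.613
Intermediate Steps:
Function('W')(f, V) = Add(-5, V)
Mul(Mul(52, Pow(-31, -1)), Add(Function('W')(-9, 11), Mul(-1, 63))) = Mul(Mul(52, Pow(-31, -1)), Add(Add(-5, 11), Mul(-1, 63))) = Mul(Mul(52, Rational(-1, 31)), Add(6, -63)) = Mul(Rational(-52, 31), -57) = Rational(2964, 31)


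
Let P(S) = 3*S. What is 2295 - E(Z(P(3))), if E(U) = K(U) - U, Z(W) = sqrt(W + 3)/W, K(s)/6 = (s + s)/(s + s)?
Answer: 2289 + 2*sqrt(3)/9 ≈ 2289.4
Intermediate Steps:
K(s) = 6 (K(s) = 6*((s + s)/(s + s)) = 6*((2*s)/((2*s))) = 6*((2*s)*(1/(2*s))) = 6*1 = 6)
Z(W) = sqrt(3 + W)/W
E(U) = 6 - U
2295 - E(Z(P(3))) = 2295 - (6 - sqrt(3 + 3*3)/(3*3)) = 2295 - (6 - sqrt(3 + 9)/9) = 2295 - (6 - sqrt(12)/9) = 2295 - (6 - 2*sqrt(3)/9) = 2295 + (-6 + 2*sqrt(3)/9) = 2289 + 2*sqrt(3)/9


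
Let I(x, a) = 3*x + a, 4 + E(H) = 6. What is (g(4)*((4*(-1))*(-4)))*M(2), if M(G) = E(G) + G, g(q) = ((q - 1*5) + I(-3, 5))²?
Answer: 1600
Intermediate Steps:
E(H) = 2 (E(H) = -4 + 6 = 2)
I(x, a) = a + 3*x
g(q) = (-9 + q)² (g(q) = ((q - 1*5) + (5 + 3*(-3)))² = ((q - 5) + (5 - 9))² = ((-5 + q) - 4)² = (-9 + q)²)
M(G) = 2 + G
(g(4)*((4*(-1))*(-4)))*M(2) = ((-9 + 4)²*((4*(-1))*(-4)))*(2 + 2) = ((-5)²*(-4*(-4)))*4 = (25*16)*4 = 400*4 = 1600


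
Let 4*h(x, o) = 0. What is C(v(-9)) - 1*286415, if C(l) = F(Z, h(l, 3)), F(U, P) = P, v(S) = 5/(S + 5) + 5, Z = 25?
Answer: -286415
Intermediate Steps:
h(x, o) = 0 (h(x, o) = (¼)*0 = 0)
v(S) = 5 + 5/(5 + S) (v(S) = 5/(5 + S) + 5 = 5 + 5/(5 + S))
C(l) = 0
C(v(-9)) - 1*286415 = 0 - 1*286415 = 0 - 286415 = -286415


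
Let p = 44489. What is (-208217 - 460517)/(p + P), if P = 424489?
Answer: -334367/234489 ≈ -1.4259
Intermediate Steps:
(-208217 - 460517)/(p + P) = (-208217 - 460517)/(44489 + 424489) = -668734/468978 = -668734*1/468978 = -334367/234489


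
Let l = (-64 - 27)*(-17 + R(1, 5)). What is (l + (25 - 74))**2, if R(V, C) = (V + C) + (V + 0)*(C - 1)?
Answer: 345744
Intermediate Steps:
R(V, C) = C + V + V*(-1 + C) (R(V, C) = (C + V) + V*(-1 + C) = C + V + V*(-1 + C))
l = 637 (l = (-64 - 27)*(-17 + 5*(1 + 1)) = -91*(-17 + 5*2) = -91*(-17 + 10) = -91*(-7) = 637)
(l + (25 - 74))**2 = (637 + (25 - 74))**2 = (637 - 49)**2 = 588**2 = 345744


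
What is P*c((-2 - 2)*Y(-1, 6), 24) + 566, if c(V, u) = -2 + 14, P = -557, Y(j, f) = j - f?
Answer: -6118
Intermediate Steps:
c(V, u) = 12
P*c((-2 - 2)*Y(-1, 6), 24) + 566 = -557*12 + 566 = -6684 + 566 = -6118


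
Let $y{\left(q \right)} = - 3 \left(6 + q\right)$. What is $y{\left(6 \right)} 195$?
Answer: $-7020$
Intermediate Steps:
$y{\left(q \right)} = -18 - 3 q$
$y{\left(6 \right)} 195 = \left(-18 - 18\right) 195 = \left(-36\right) 195 = -7020$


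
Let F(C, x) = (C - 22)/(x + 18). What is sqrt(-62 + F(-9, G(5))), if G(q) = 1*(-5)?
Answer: 3*I*sqrt(1209)/13 ≈ 8.024*I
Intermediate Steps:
G(q) = -5
F(C, x) = (-22 + C)/(18 + x)
sqrt(-62 + F(-9, G(5))) = sqrt(-62 + (-22 - 9)/(18 - 5)) = sqrt(-62 - 31/13) = sqrt(-837/13) = 3*I*sqrt(1209)/13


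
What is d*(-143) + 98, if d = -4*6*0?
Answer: 98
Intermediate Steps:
d = 0 (d = -4*6*0 = -24*0 = 0)
d*(-143) + 98 = 0*(-143) + 98 = 0 + 98 = 98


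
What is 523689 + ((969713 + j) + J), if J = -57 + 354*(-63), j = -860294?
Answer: 610749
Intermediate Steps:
J = -22359 (J = -57 - 22302 = -22359)
523689 + ((969713 + j) + J) = 523689 + ((969713 - 860294) - 22359) = 523689 + (109419 - 22359) = 523689 + 87060 = 610749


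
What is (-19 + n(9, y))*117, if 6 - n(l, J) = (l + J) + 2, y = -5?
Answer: -2223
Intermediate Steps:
n(l, J) = 4 - J - l (n(l, J) = 6 - ((l + J) + 2) = 6 - ((J + l) + 2) = 6 - (2 + J + l) = 6 + (-2 - J - l) = 4 - J - l)
(-19 + n(9, y))*117 = (-19 + (4 - 1*(-5) - 1*9))*117 = (-19 + (4 + 5 - 9))*117 = (-19 + 0)*117 = -19*117 = -2223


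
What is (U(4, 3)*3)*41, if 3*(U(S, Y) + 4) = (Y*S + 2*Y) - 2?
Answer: 164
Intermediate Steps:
U(S, Y) = -14/3 + 2*Y/3 + S*Y/3 (U(S, Y) = -4 + ((Y*S + 2*Y) - 2)/3 = -4 + ((S*Y + 2*Y) - 2)/3 = -4 + ((2*Y + S*Y) - 2)/3 = -4 + (-2 + 2*Y + S*Y)/3 = -4 + (-⅔ + 2*Y/3 + S*Y/3) = -14/3 + 2*Y/3 + S*Y/3)
(U(4, 3)*3)*41 = ((-14/3 + (⅔)*3 + (⅓)*4*3)*3)*41 = ((-14/3 + 2 + 4)*3)*41 = ((4/3)*3)*41 = 4*41 = 164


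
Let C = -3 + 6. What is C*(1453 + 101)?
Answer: 4662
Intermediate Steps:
C = 3
C*(1453 + 101) = 3*(1453 + 101) = 3*1554 = 4662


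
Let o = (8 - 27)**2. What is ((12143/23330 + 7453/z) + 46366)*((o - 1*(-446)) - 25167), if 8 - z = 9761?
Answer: -8566557624585548/7584583 ≈ -1.1295e+9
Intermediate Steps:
z = -9753 (z = 8 - 1*9761 = 8 - 9761 = -9753)
o = 361 (o = (-19)**2 = 361)
((12143/23330 + 7453/z) + 46366)*((o - 1*(-446)) - 25167) = ((12143/23330 + 7453/(-9753)) + 46366)*((361 - 1*(-446)) - 25167) = ((12143*(1/23330) + 7453*(-1/9753)) + 46366)*((361 + 446) - 25167) = ((12143/23330 - 7453/9753) + 46366)*(807 - 25167) = (-55447811/227537490 + 46366)*(-24360) = (10549947813529/227537490)*(-24360) = -8566557624585548/7584583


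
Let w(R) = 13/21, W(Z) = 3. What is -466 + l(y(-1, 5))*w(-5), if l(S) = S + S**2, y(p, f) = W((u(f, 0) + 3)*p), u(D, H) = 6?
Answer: -3210/7 ≈ -458.57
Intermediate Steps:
y(p, f) = 3
w(R) = 13/21 (w(R) = 13*(1/21) = 13/21)
-466 + l(y(-1, 5))*w(-5) = -466 + (3*(1 + 3))*(13/21) = -466 + (3*4)*(13/21) = -466 + 12*(13/21) = -466 + 52/7 = -3210/7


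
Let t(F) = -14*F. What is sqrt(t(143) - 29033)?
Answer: I*sqrt(31035) ≈ 176.17*I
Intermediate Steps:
sqrt(t(143) - 29033) = sqrt(-14*143 - 29033) = sqrt(-2002 - 29033) = sqrt(-31035) = I*sqrt(31035)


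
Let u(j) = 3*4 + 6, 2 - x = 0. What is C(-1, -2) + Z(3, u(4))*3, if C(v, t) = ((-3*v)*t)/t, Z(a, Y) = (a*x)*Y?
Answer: 327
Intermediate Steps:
x = 2 (x = 2 - 1*0 = 2 + 0 = 2)
u(j) = 18 (u(j) = 12 + 6 = 18)
Z(a, Y) = 2*Y*a (Z(a, Y) = (a*2)*Y = (2*a)*Y = 2*Y*a)
C(v, t) = -3*v (C(v, t) = (-3*t*v)/t = -3*v)
C(-1, -2) + Z(3, u(4))*3 = -3*(-1) + (2*18*3)*3 = 3 + 108*3 = 3 + 324 = 327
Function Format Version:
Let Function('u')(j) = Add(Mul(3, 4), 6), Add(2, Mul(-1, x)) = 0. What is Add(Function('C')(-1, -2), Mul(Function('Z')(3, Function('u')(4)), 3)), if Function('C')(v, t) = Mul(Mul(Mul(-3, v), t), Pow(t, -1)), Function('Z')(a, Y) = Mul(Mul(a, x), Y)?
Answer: 327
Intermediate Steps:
x = 2 (x = Add(2, Mul(-1, 0)) = Add(2, 0) = 2)
Function('u')(j) = 18 (Function('u')(j) = Add(12, 6) = 18)
Function('Z')(a, Y) = Mul(2, Y, a) (Function('Z')(a, Y) = Mul(Mul(a, 2), Y) = Mul(Mul(2, a), Y) = Mul(2, Y, a))
Function('C')(v, t) = Mul(-3, v) (Function('C')(v, t) = Mul(Mul(-3, t, v), Pow(t, -1)) = Mul(-3, v))
Add(Function('C')(-1, -2), Mul(Function('Z')(3, Function('u')(4)), 3)) = Add(Mul(-3, -1), Mul(Mul(2, 18, 3), 3)) = Add(3, Mul(108, 3)) = Add(3, 324) = 327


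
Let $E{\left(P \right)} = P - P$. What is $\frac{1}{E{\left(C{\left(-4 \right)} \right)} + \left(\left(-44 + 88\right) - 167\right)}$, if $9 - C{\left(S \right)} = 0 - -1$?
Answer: $- \frac{1}{123} \approx -0.0081301$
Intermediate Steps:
$C{\left(S \right)} = 8$ ($C{\left(S \right)} = 9 - \left(0 - -1\right) = 9 - \left(0 + 1\right) = 9 - 1 = 8$)
$E{\left(P \right)} = 0$
$\frac{1}{E{\left(C{\left(-4 \right)} \right)} + \left(\left(-44 + 88\right) - 167\right)} = \frac{1}{0 + \left(\left(-44 + 88\right) - 167\right)} = \frac{1}{0 + \left(44 - 167\right)} = \frac{1}{0 - 123} = \frac{1}{-123} = - \frac{1}{123}$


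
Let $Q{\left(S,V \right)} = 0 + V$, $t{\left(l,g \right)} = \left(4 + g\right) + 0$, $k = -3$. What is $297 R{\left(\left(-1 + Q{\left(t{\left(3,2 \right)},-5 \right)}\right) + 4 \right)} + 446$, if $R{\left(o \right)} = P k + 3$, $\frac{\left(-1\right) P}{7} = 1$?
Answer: $7574$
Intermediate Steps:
$P = -7$ ($P = \left(-7\right) 1 = -7$)
$t{\left(l,g \right)} = 4 + g$
$Q{\left(S,V \right)} = V$
$R{\left(o \right)} = 24$ ($R{\left(o \right)} = \left(-7\right) \left(-3\right) + 3 = 21 + 3 = 24$)
$297 R{\left(\left(-1 + Q{\left(t{\left(3,2 \right)},-5 \right)}\right) + 4 \right)} + 446 = 297 \cdot 24 + 446 = 7128 + 446 = 7574$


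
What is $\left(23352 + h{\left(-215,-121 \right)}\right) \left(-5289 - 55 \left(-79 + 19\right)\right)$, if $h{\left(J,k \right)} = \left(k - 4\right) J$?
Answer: $-99901503$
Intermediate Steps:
$h{\left(J,k \right)} = J \left(-4 + k\right)$ ($h{\left(J,k \right)} = \left(-4 + k\right) J = J \left(-4 + k\right)$)
$\left(23352 + h{\left(-215,-121 \right)}\right) \left(-5289 - 55 \left(-79 + 19\right)\right) = \left(23352 - 215 \left(-4 - 121\right)\right) \left(-5289 - 55 \left(-79 + 19\right)\right) = \left(23352 - -26875\right) \left(-5289 - -3300\right) = \left(23352 + 26875\right) \left(-5289 + 3300\right) = 50227 \left(-1989\right) = -99901503$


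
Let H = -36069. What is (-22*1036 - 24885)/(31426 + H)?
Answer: 47677/4643 ≈ 10.269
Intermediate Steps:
(-22*1036 - 24885)/(31426 + H) = (-22*1036 - 24885)/(31426 - 36069) = (-22792 - 24885)/(-4643) = -47677*(-1/4643) = 47677/4643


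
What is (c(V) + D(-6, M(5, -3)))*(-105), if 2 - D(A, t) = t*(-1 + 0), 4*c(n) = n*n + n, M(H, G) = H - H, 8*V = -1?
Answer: -53025/256 ≈ -207.13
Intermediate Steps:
V = -1/8 (V = (1/8)*(-1) = -1/8 ≈ -0.12500)
M(H, G) = 0
c(n) = n/4 + n**2/4 (c(n) = (n*n + n)/4 = (n**2 + n)/4 = (n + n**2)/4 = n/4 + n**2/4)
D(A, t) = 2 + t (D(A, t) = 2 - t*(-1 + 0) = 2 - t*(-1) = 2 - (-1)*t = 2 + t)
(c(V) + D(-6, M(5, -3)))*(-105) = ((1/4)*(-1/8)*(1 - 1/8) + (2 + 0))*(-105) = ((1/4)*(-1/8)*(7/8) + 2)*(-105) = (-7/256 + 2)*(-105) = (505/256)*(-105) = -53025/256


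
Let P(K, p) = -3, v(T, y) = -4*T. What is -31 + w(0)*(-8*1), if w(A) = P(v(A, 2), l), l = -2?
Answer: -7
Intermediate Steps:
w(A) = -3
-31 + w(0)*(-8*1) = -31 - (-24) = -31 - 3*(-8) = -31 + 24 = -7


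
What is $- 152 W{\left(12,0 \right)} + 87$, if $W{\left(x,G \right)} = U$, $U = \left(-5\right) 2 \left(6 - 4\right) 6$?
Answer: $18327$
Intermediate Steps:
$U = -120$ ($U = \left(-10\right) 2 \cdot 6 = \left(-20\right) 6 = -120$)
$W{\left(x,G \right)} = -120$
$- 152 W{\left(12,0 \right)} + 87 = \left(-152\right) \left(-120\right) + 87 = 18240 + 87 = 18327$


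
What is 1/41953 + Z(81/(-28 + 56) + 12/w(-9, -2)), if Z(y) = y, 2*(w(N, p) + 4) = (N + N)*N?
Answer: 39394175/12921524 ≈ 3.0487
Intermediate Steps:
w(N, p) = -4 + N² (w(N, p) = -4 + ((N + N)*N)/2 = -4 + ((2*N)*N)/2 = -4 + (2*N²)/2 = -4 + N²)
1/41953 + Z(81/(-28 + 56) + 12/w(-9, -2)) = 1/41953 + (81/(-28 + 56) + 12/(-4 + (-9)²)) = 1/41953 + (81/28 + 12/(-4 + 81)) = 1/41953 + (81*(1/28) + 12/77) = 1/41953 + (81/28 + 12*(1/77)) = 1/41953 + (81/28 + 12/77) = 1/41953 + 939/308 = 39394175/12921524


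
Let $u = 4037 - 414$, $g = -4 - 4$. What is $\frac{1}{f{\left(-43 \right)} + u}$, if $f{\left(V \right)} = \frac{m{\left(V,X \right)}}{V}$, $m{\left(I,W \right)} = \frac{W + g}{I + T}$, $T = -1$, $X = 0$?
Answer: $\frac{473}{1713677} \approx 0.00027601$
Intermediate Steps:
$g = -8$
$m{\left(I,W \right)} = \frac{-8 + W}{-1 + I}$ ($m{\left(I,W \right)} = \frac{W - 8}{I - 1} = \frac{-8 + W}{-1 + I}$)
$u = 3623$
$f{\left(V \right)} = - \frac{8}{V \left(-1 + V\right)}$ ($f{\left(V \right)} = \frac{\frac{1}{-1 + V} \left(-8 + 0\right)}{V} = \frac{\frac{1}{-1 + V} \left(-8\right)}{V} = \frac{\left(-8\right) \frac{1}{-1 + V}}{V} = - \frac{8}{V \left(-1 + V\right)}$)
$\frac{1}{f{\left(-43 \right)} + u} = \frac{1}{- \frac{8}{\left(-43\right) \left(-1 - 43\right)} + 3623} = \frac{1}{\left(-8\right) \left(- \frac{1}{43}\right) \frac{1}{-44} + 3623} = \frac{1}{\left(-8\right) \left(- \frac{1}{43}\right) \left(- \frac{1}{44}\right) + 3623} = \frac{1}{- \frac{2}{473} + 3623} = \frac{1}{\frac{1713677}{473}} = \frac{473}{1713677}$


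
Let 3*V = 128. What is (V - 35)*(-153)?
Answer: -1173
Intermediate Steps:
V = 128/3 (V = (⅓)*128 = 128/3 ≈ 42.667)
(V - 35)*(-153) = (128/3 - 35)*(-153) = (23/3)*(-153) = -1173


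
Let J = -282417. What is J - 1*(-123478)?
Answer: -158939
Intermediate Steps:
J - 1*(-123478) = -282417 - 1*(-123478) = -282417 + 123478 = -158939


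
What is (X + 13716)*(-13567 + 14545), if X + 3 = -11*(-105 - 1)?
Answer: 14551662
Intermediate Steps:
X = 1163 (X = -3 - 11*(-105 - 1) = -3 - 11*(-106) = -3 + 1166 = 1163)
(X + 13716)*(-13567 + 14545) = (1163 + 13716)*(-13567 + 14545) = 14879*978 = 14551662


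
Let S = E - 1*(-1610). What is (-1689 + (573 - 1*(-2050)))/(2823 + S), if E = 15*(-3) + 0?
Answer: 467/2194 ≈ 0.21285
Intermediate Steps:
E = -45 (E = -45 + 0 = -45)
S = 1565 (S = -45 - 1*(-1610) = -45 + 1610 = 1565)
(-1689 + (573 - 1*(-2050)))/(2823 + S) = (-1689 + (573 - 1*(-2050)))/(2823 + 1565) = (-1689 + (573 + 2050))/4388 = (-1689 + 2623)*(1/4388) = 934*(1/4388) = 467/2194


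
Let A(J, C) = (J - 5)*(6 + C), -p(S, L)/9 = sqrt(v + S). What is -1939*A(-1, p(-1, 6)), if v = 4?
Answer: 69804 - 104706*sqrt(3) ≈ -1.1155e+5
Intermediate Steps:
p(S, L) = -9*sqrt(4 + S)
A(J, C) = (-5 + J)*(6 + C)
-1939*A(-1, p(-1, 6)) = -1939*(-30 - (-45)*sqrt(4 - 1) + 6*(-1) - 9*sqrt(4 - 1)*(-1)) = -1939*(-30 - (-45)*sqrt(3) - 6 - 9*sqrt(3)*(-1)) = -1939*(-30 + 45*sqrt(3) - 6 + 9*sqrt(3)) = -1939*(-36 + 54*sqrt(3)) = 69804 - 104706*sqrt(3)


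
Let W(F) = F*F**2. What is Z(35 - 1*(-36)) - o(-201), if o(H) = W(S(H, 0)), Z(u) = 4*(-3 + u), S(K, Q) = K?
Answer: 8120873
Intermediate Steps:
W(F) = F**3
Z(u) = -12 + 4*u
o(H) = H**3
Z(35 - 1*(-36)) - o(-201) = (-12 + 4*(35 - 1*(-36))) - 1*(-201)**3 = (-12 + 4*(35 + 36)) - 1*(-8120601) = (-12 + 4*71) + 8120601 = (-12 + 284) + 8120601 = 272 + 8120601 = 8120873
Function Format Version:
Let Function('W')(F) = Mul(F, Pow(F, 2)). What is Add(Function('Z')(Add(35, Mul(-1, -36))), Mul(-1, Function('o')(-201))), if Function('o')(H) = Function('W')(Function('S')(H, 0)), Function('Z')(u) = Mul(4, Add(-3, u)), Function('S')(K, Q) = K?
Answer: 8120873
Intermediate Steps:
Function('W')(F) = Pow(F, 3)
Function('Z')(u) = Add(-12, Mul(4, u))
Function('o')(H) = Pow(H, 3)
Add(Function('Z')(Add(35, Mul(-1, -36))), Mul(-1, Function('o')(-201))) = Add(Add(-12, Mul(4, Add(35, Mul(-1, -36)))), Mul(-1, Pow(-201, 3))) = Add(Add(-12, Mul(4, Add(35, 36))), Mul(-1, -8120601)) = Add(Add(-12, Mul(4, 71)), 8120601) = Add(Add(-12, 284), 8120601) = Add(272, 8120601) = 8120873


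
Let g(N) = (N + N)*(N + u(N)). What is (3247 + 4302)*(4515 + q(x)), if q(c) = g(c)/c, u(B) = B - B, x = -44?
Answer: 33419423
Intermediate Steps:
u(B) = 0
g(N) = 2*N**2 (g(N) = (N + N)*(N + 0) = (2*N)*N = 2*N**2)
q(c) = 2*c (q(c) = (2*c**2)/c = 2*c)
(3247 + 4302)*(4515 + q(x)) = (3247 + 4302)*(4515 + 2*(-44)) = 7549*(4515 - 88) = 7549*4427 = 33419423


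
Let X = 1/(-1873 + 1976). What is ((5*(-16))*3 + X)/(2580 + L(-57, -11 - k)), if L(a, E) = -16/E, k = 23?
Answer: -420223/4518404 ≈ -0.093003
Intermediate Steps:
X = 1/103 ≈ 0.0097087
((5*(-16))*3 + X)/(2580 + L(-57, -11 - k)) = ((5*(-16))*3 + 1/103)/(2580 - 16/(-11 - 1*23)) = (-80*3 + 1/103)/(2580 - 16/(-11 - 23)) = (-240 + 1/103)/(2580 - 16/(-34)) = -24719/(103*(2580 - 16*(-1/34))) = -24719/(103*(2580 + 8/17)) = -24719/(103*43868/17) = -24719/103*17/43868 = -420223/4518404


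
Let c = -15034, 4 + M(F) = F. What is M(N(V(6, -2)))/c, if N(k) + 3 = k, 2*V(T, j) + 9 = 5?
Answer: 9/15034 ≈ 0.00059864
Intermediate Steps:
V(T, j) = -2 (V(T, j) = -9/2 + (1/2)*5 = -9/2 + 5/2 = -2)
N(k) = -3 + k
M(F) = -4 + F
M(N(V(6, -2)))/c = (-4 + (-3 - 2))/(-15034) = (-4 - 5)*(-1/15034) = -9*(-1/15034) = 9/15034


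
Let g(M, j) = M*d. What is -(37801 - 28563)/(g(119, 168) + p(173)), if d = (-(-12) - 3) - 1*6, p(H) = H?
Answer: -4619/265 ≈ -17.430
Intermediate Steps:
d = 3 (d = (-3*(-4) - 3) - 6 = (12 - 3) - 6 = 9 - 6 = 3)
g(M, j) = 3*M (g(M, j) = M*3 = 3*M)
-(37801 - 28563)/(g(119, 168) + p(173)) = -(37801 - 28563)/(3*119 + 173) = -9238/(357 + 173) = -9238/530 = -1*4619/265 = -4619/265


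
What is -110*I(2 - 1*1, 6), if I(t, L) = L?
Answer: -660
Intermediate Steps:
-110*I(2 - 1*1, 6) = -110*6 = -660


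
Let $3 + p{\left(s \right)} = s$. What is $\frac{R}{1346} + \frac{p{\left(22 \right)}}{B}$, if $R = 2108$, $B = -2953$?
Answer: $\frac{3099675}{1987369} \approx 1.5597$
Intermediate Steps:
$p{\left(s \right)} = -3 + s$
$\frac{R}{1346} + \frac{p{\left(22 \right)}}{B} = \frac{2108}{1346} + \frac{-3 + 22}{-2953} = 2108 \cdot \frac{1}{1346} + 19 \left(- \frac{1}{2953}\right) = \frac{1054}{673} - \frac{19}{2953} = \frac{3099675}{1987369}$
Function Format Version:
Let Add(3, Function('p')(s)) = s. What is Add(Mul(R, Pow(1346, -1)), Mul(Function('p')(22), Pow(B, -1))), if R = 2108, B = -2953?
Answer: Rational(3099675, 1987369) ≈ 1.5597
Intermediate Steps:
Function('p')(s) = Add(-3, s)
Add(Mul(R, Pow(1346, -1)), Mul(Function('p')(22), Pow(B, -1))) = Add(Mul(2108, Pow(1346, -1)), Mul(Add(-3, 22), Pow(-2953, -1))) = Add(Mul(2108, Rational(1, 1346)), Mul(19, Rational(-1, 2953))) = Add(Rational(1054, 673), Rational(-19, 2953)) = Rational(3099675, 1987369)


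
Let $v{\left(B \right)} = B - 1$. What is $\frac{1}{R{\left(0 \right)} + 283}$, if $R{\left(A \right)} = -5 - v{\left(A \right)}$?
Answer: $\frac{1}{279} \approx 0.0035842$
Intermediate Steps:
$v{\left(B \right)} = -1 + B$ ($v{\left(B \right)} = B - 1 = -1 + B$)
$R{\left(A \right)} = -4 - A$ ($R{\left(A \right)} = -5 - \left(-1 + A\right) = -4 - A$)
$\frac{1}{R{\left(0 \right)} + 283} = \frac{1}{\left(-4 - 0\right) + 283} = \frac{1}{\left(-4 + 0\right) + 283} = \frac{1}{-4 + 283} = \frac{1}{279}$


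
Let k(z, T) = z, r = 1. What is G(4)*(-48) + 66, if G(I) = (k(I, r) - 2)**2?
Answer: -126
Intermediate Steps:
G(I) = (-2 + I)**2 (G(I) = (I - 2)**2 = (-2 + I)**2)
G(4)*(-48) + 66 = (-2 + 4)**2*(-48) + 66 = 2**2*(-48) + 66 = 4*(-48) + 66 = -192 + 66 = -126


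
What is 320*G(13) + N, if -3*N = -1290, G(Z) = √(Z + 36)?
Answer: 2670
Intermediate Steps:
G(Z) = √(36 + Z)
N = 430 (N = -⅓*(-1290) = 430)
320*G(13) + N = 320*√(36 + 13) + 430 = 320*√49 + 430 = 320*7 + 430 = 2240 + 430 = 2670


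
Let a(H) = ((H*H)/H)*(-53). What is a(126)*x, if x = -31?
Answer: 207018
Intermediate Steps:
a(H) = -53*H (a(H) = (H²/H)*(-53) = H*(-53) = -53*H)
a(126)*x = -53*126*(-31) = -6678*(-31) = 207018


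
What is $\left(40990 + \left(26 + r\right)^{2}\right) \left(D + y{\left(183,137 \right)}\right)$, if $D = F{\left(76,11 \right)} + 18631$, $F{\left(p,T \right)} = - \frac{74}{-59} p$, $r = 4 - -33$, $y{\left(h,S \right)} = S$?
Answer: $\frac{50036489624}{59} \approx 8.4808 \cdot 10^{8}$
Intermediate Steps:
$r = 37$ ($r = 4 + 33 = 37$)
$F{\left(p,T \right)} = \frac{74 p}{59}$ ($F{\left(p,T \right)} = \left(-74\right) \left(- \frac{1}{59}\right) p = \frac{74 p}{59}$)
$D = \frac{1104853}{59}$ ($D = \frac{74}{59} \cdot 76 + 18631 = \frac{5624}{59} + 18631 = \frac{1104853}{59} \approx 18726.0$)
$\left(40990 + \left(26 + r\right)^{2}\right) \left(D + y{\left(183,137 \right)}\right) = \left(40990 + \left(26 + 37\right)^{2}\right) \left(\frac{1104853}{59} + 137\right) = \left(40990 + 63^{2}\right) \frac{1112936}{59} = \left(40990 + 3969\right) \frac{1112936}{59} = 44959 \cdot \frac{1112936}{59} = \frac{50036489624}{59}$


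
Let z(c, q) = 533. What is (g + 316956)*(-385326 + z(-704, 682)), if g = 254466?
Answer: -219879185646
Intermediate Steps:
(g + 316956)*(-385326 + z(-704, 682)) = (254466 + 316956)*(-385326 + 533) = 571422*(-384793) = -219879185646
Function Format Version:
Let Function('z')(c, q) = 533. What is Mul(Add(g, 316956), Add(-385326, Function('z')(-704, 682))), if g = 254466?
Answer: -219879185646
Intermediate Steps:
Mul(Add(g, 316956), Add(-385326, Function('z')(-704, 682))) = Mul(Add(254466, 316956), Add(-385326, 533)) = Mul(571422, -384793) = -219879185646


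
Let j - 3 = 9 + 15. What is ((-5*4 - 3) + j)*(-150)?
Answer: -600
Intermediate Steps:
j = 27 (j = 3 + (9 + 15) = 3 + 24 = 27)
((-5*4 - 3) + j)*(-150) = ((-5*4 - 3) + 27)*(-150) = ((-20 - 3) + 27)*(-150) = (-23 + 27)*(-150) = 4*(-150) = -600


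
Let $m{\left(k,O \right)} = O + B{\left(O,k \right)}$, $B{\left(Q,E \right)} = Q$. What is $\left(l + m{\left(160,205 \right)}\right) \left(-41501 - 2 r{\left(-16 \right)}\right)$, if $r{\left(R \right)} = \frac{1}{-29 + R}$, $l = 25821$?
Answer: $- \frac{48987520433}{45} \approx -1.0886 \cdot 10^{9}$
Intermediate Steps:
$m{\left(k,O \right)} = 2 O$ ($m{\left(k,O \right)} = O + O = 2 O$)
$\left(l + m{\left(160,205 \right)}\right) \left(-41501 - 2 r{\left(-16 \right)}\right) = \left(25821 + 2 \cdot 205\right) \left(-41501 - \frac{2}{-29 - 16}\right) = \left(25821 + 410\right) \left(-41501 - \frac{2}{-45}\right) = 26231 \left(-41501 - - \frac{2}{45}\right) = 26231 \left(-41501 + \frac{2}{45}\right) = 26231 \left(- \frac{1867543}{45}\right) = - \frac{48987520433}{45}$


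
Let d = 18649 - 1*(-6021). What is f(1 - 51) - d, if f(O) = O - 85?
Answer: -24805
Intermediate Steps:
f(O) = -85 + O
d = 24670 (d = 18649 + 6021 = 24670)
f(1 - 51) - d = (-85 + (1 - 51)) - 1*24670 = (-85 - 50) - 24670 = -135 - 24670 = -24805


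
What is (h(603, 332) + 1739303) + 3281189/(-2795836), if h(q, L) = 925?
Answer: 4865388809419/2795836 ≈ 1.7402e+6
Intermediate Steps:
(h(603, 332) + 1739303) + 3281189/(-2795836) = (925 + 1739303) + 3281189/(-2795836) = 1740228 + 3281189*(-1/2795836) = 1740228 - 3281189/2795836 = 4865388809419/2795836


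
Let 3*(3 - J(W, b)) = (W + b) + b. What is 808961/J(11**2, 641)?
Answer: -2426883/1394 ≈ -1740.9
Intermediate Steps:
J(W, b) = 3 - 2*b/3 - W/3 (J(W, b) = 3 - ((W + b) + b)/3 = 3 - (W + 2*b)/3 = 3 + (-2*b/3 - W/3) = 3 - 2*b/3 - W/3)
808961/J(11**2, 641) = 808961/(3 - 2/3*641 - 1/3*11**2) = 808961/(3 - 1282/3 - 1/3*121) = 808961/(3 - 1282/3 - 121/3) = 808961/(-1394/3) = 808961*(-3/1394) = -2426883/1394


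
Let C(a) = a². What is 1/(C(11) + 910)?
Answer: 1/1031 ≈ 0.00096993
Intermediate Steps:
1/(C(11) + 910) = 1/(11² + 910) = 1/(121 + 910) = 1/1031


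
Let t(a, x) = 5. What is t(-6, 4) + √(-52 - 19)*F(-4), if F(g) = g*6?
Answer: 5 - 24*I*√71 ≈ 5.0 - 202.23*I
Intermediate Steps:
F(g) = 6*g
t(-6, 4) + √(-52 - 19)*F(-4) = 5 + √(-52 - 19)*(6*(-4)) = 5 + √(-71)*(-24) = 5 + (I*√71)*(-24) = 5 - 24*I*√71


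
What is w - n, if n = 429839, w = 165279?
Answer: -264560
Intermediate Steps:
w - n = 165279 - 1*429839 = 165279 - 429839 = -264560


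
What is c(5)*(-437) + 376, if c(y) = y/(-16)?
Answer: 8201/16 ≈ 512.56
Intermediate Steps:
c(y) = -y/16 (c(y) = y*(-1/16) = -y/16)
c(5)*(-437) + 376 = -1/16*5*(-437) + 376 = -5/16*(-437) + 376 = 2185/16 + 376 = 8201/16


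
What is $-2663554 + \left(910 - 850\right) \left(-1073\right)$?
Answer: $-2727934$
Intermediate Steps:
$-2663554 + \left(910 - 850\right) \left(-1073\right) = -2663554 + 60 \left(-1073\right) = -2663554 - 64380 = -2727934$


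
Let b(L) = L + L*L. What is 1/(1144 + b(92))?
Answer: 1/9700 ≈ 0.00010309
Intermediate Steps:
b(L) = L + L²
1/(1144 + b(92)) = 1/(1144 + 92*(1 + 92)) = 1/(1144 + 92*93) = 1/(1144 + 8556) = 1/9700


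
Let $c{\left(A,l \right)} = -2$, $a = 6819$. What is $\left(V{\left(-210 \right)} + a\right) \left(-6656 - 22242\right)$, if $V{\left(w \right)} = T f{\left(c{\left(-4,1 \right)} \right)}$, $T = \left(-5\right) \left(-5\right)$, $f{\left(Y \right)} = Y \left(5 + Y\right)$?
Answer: $-192720762$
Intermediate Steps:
$T = 25$
$V{\left(w \right)} = -150$ ($V{\left(w \right)} = 25 \left(- 2 \left(5 - 2\right)\right) = 25 \left(\left(-2\right) 3\right) = 25 \left(-6\right) = -150$)
$\left(V{\left(-210 \right)} + a\right) \left(-6656 - 22242\right) = \left(-150 + 6819\right) \left(-6656 - 22242\right) = 6669 \left(-28898\right) = -192720762$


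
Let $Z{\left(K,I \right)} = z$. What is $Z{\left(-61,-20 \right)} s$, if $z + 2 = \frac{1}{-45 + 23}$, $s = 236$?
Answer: $- \frac{5310}{11} \approx -482.73$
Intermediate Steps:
$z = - \frac{45}{22}$ ($z = -2 + \frac{1}{-45 + 23} = -2 + \frac{1}{-22} = -2 - \frac{1}{22} = - \frac{45}{22} \approx -2.0455$)
$Z{\left(K,I \right)} = - \frac{45}{22}$
$Z{\left(-61,-20 \right)} s = \left(- \frac{45}{22}\right) 236 = - \frac{5310}{11}$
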